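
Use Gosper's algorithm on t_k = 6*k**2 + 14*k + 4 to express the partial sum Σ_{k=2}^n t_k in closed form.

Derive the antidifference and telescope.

S(n) = 2*n**3 + 10*n**2 + 12*n - 24

t_(k+1)/t_k = (3*k**2 + 13*k + 12)/(3*k**2 + 7*k + 2).
Take A(k)=1, B(k)=1, C(k)=k**2 + 7*k/3 + 2/3.
Need (1)·f(k+1) − (1)·f(k) = k**2 + 7*k/3 + 2/3.
Bound: deg f ≤ 3.
Solve for f: f(k) = k*(k**2 + 2*k - 1)/3 (degree 3 ≤ 3).
Then R = B(k−1)f/C = k*(k**2 + 2*k - 1)/((k + 2)*(3*k + 1)), so s_k = R(k)·t_k = 2*k*(k**2 + 2*k - 1).
Δs = 6*k**2 + 14*k + 4, as required.
Σ_(k=2)^n t_k = s_(n+1) − s_(2) = (2*n**3 + 10*n**2 + 12*n + 4) − (28), i.e. 2*n**3 + 10*n**2 + 12*n - 24.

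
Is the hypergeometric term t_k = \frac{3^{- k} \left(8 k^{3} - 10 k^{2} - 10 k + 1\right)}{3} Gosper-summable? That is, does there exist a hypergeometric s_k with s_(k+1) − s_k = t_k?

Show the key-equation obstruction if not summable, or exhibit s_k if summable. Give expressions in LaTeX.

Compute t_(k+1)/t_k: get (8*k**3 + 14*k**2 - 6*k - 11)/(3*(8*k**3 - 10*k**2 - 10*k + 1)).
Gosper form: A/B · C(k+1)/C(k) with A=1/3, B=1, C=k**3 - 5*k**2/4 - 5*k/4 + 1/8.
Set up (1/3)·f(k+1) − (1)·f(k) − (k**3 - 5*k**2/4 - 5*k/4 + 1/8) = 0.
deg f ≤ 3 (via 0,0,3).
Solve for f: f(k) = -3*(4*k**3 + k**2 + 2*k + 4)/8 (degree 3 ≤ 3).
Get s_k = R·t_k = (-4*k**3 - k**2 - 2*k - 4)/3**k with R(k) = B(k−1)f(k)/C(k) = -3*(4*k**3 + k**2 + 2*k + 4)/(8*k**3 - 10*k**2 - 10*k + 1).
Check: Δs_k = (8*k**3 - 10*k**2 - 10*k + 1)/(3*3**k). ✓

Yes. s_k = 3^{- k} \left(- 4 k^{3} - k^{2} - 2 k - 4\right).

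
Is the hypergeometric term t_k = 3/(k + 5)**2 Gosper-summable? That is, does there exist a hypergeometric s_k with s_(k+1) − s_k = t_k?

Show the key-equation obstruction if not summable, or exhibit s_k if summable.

No. Not Gosper-summable.

Compute t_(k+1)/t_k: get (k + 5)**2/(k + 6)**2.
A = k**2 + 10*k + 25, B = k**2 + 12*k + 36, C = 1.
Solve (k**2 + 10*k + 25)·f(k+1) − (k**2 + 10*k + 25)·f(k) = 1.
deg f ≤ 0 (via 2,2,0).
Generic f = c0 gives residual -1; -1 = 0 cannot hold, so t_k is not Gosper-summable.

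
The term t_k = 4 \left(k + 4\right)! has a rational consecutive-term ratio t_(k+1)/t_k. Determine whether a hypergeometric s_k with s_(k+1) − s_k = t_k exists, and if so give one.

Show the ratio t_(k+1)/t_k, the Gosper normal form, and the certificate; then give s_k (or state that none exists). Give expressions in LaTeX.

t_(k+1)/t_k = k + 5.
Normal form (A,B,C) = (k + 5, 1, 1).
Key eq: (k + 5)·f(k+1) = (1)·f(k) + (1).
From deg A=1, deg B=0, deg C=0: d=-1.
deg f ≤ -1 is impossible — no certificate.

none — t_k is not Gosper-summable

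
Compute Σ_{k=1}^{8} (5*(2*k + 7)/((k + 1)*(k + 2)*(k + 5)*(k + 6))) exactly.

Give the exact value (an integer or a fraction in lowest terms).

r(k) = (k + 1)*(k + 5)*(2*k + 9)/((k + 3)*(k + 7)*(2*k + 7)) after simplifying.
A = k + 1, B = k + 7, C = k**3 + 21*k**2/2 + 73*k/2 + 42.
Need (k + 1)·f(k+1) − (k + 6)·f(k) = k**3 + 21*k**2/2 + 73*k/2 + 42.
Bound: deg f ≤ 5.
Match coefficients ⇒ f(k) = k*(k + 2)*(k + 3)*(k + 4)*(k + 6)/10.
Get s_k = R·t_k = k*(k + 6)/(k**2 + 6*k + 5) with R(k) = B(k−1)f(k)/C(k) = k*(k + 2)*(k + 6)**2/(5*(2*k + 7)).
Δs = 5*(2*k + 7)/(k**4 + 14*k**3 + 65*k**2 + 112*k + 60), as required.
Σ_(k=1)^(8) t_k = s_(9) − s_(1) = 27/28 − (7/12) = 8/21.

Σ = 8/21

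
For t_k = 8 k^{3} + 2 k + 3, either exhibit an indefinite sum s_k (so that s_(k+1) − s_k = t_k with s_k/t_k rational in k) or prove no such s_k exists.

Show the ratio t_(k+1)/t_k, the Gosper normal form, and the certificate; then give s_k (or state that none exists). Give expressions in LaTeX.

s_k = k \left(2 k^{3} - 4 k^{2} + 3 k + 2\right)

r(k) = (2*k + 8*(k + 1)**3 + 5)/(8*k**3 + 2*k + 3) after simplifying.
Gosper form: A/B · C(k+1)/C(k) with A=1, B=1, C=k**3 + k/4 + 3/8.
Solve (1)·f(k+1) − (1)·f(k) = k**3 + k/4 + 3/8.
Bound: deg f ≤ 4.
Solve for f: f(k) = k*(2*k**3 - 4*k**2 + 3*k + 2)/8 (degree 4 ≤ 4).
Get s_k = R·t_k = k*(2*k**3 - 4*k**2 + 3*k + 2) with R(k) = B(k−1)f(k)/C(k) = k*(2*k**3 - 4*k**2 + 3*k + 2)/(8*k**3 + 2*k + 3).
Verify: 8*k**3 + 2*k + 3 matches t_k.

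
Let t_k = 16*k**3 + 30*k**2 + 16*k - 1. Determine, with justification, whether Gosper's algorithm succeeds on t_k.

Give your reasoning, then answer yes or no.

The ratio is (16*k**3 + 78*k**2 + 124*k + 61)/(16*k**3 + 30*k**2 + 16*k - 1).
Take A(k)=1, B(k)=1, C(k)=k**3 + 15*k**2/8 + k - 1/16.
Key eq: (1)·f(k+1) = (1)·f(k) + (k**3 + 15*k**2/8 + k - 1/16).
Degrees (0,0,3) ⇒ d ≤ 4.
Solve for f: f(k) = k*(4*k**3 + 2*k**2 - 3*k - 4)/16 (degree 4 ≤ 4).
Then R = B(k−1)f/C = k*(4*k**3 + 2*k**2 - 3*k - 4)/(16*k**3 + 30*k**2 + 16*k - 1), so s_k = R(k)·t_k = k*(4*k**3 + 2*k**2 - 3*k - 4).
s_(k+1) − s_k = 16*k**3 + 30*k**2 + 16*k - 1 = t_k.

Yes. s_k = k*(4*k**3 + 2*k**2 - 3*k - 4).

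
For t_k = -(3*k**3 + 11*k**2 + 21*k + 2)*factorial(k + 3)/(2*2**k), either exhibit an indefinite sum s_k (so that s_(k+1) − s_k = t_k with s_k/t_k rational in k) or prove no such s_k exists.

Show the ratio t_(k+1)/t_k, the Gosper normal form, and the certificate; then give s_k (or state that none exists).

r(k) = (3*k**4 + 32*k**3 + 132*k**2 + 245*k + 148)/(2*(3*k**3 + 11*k**2 + 21*k + 2)) after simplifying.
Take A(k)=k/2 + 2, B(k)=1, C(k)=k**3 + 11*k**2/3 + 7*k + 2/3.
Key eq: (k/2 + 2)·f(k+1) = (1)·f(k) + (k**3 + 11*k**2/3 + 7*k + 2/3).
Bound: deg f ≤ 2.
Coefficient equations give f(k) = 2*(3*k**2 - k - 3)/3.
Certificate R = B(k−1)f/C = 2*(3*k**2 - k - 3)/(3*k**3 + 11*k**2 + 21*k + 2) gives s_k = (-3*k**2 + k + 3)*factorial(k + 3)/2**k.
Verify: -(3*k**3 + 11*k**2 + 21*k + 2)*factorial(k + 3)/(2*2**k) matches t_k.

s_k = (-3*k**2 + k + 3)*factorial(k + 3)/2**k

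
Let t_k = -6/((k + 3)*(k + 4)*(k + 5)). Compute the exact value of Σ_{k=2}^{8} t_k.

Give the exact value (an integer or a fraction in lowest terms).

Step 1: r(k) = (k + 3)/(k + 6).
Gosper form: A/B · C(k+1)/C(k) with A=k + 3, B=k + 6, C=1.
Set up (k + 3)·f(k+1) − (k + 5)·f(k) − (1) = 0.
Degrees (1,1,0) ⇒ d ≤ 2.
Solving with deg f ≤ 2: f(k) = k*(k + 7)/24.
Then R = B(k−1)f/C = k*(k + 5)*(k + 7)/24, so s_k = R(k)·t_k = k*(-k - 7)/(4*(k + 3)*(k + 4)).
Δs = -6/(k**3 + 12*k**2 + 47*k + 60), as required.
Telescoping: Σ = s_(9) − s_(2) = -3/13 − (-3/20) = -21/260.

Σ = -21/260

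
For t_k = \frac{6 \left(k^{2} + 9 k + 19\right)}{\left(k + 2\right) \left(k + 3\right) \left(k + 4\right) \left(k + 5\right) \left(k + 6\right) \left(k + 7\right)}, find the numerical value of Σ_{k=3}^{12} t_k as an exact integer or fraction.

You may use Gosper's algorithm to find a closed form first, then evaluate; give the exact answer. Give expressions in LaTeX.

Ratio r(k) = (k + 2)*(9*k + (k + 1)**2 + 28)/((k + 8)*(k**2 + 9*k + 19)).
Gosper form: A/B · C(k+1)/C(k) with A=k + 2, B=k + 8, C=k**2 + 9*k + 19.
f must satisfy (k + 2)·f(k+1) − (k + 7)·f(k) = k**2 + 9*k + 19.
Bound: deg f ≤ 5.
Solving with deg f ≤ 5: f(k) = k*(k + 3)*(k + 5)*(k**2 + 12*k + 44)/144.
So s_k = (B(k−1)f/C)·t_k = (k*(k + 3)*(k + 5)*(k + 7)*(k**2 + 12*k + 44)/(144*(k**2 + 9*k + 19)))·t_k = k*(k**2 + 12*k + 44)/(24*(k**3 + 12*k**2 + 44*k + 48)).
Verify: 6*(k**2 + 9*k + 19)/(k**6 + 27*k**5 + 295*k**4 + 1665*k**3 + 5104*k**2 + 8028*k + 5040) matches t_k.
Σ_(k=3)^(12) t_k = s_(13) − s_(3) = 533/12920 − (89/2520) = 604/101745.

Σ = 604/101745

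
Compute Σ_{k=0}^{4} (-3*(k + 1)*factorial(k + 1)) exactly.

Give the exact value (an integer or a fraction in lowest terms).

r(k) = (k + 2)**2/(k + 1) after simplifying.
Factor: A=k + 2; B=1; C=k + 1.
f must satisfy (k + 2)·f(k+1) − (1)·f(k) = k + 1.
From deg A=1, deg B=0, deg C=1: d=0.
Coefficient equations give f(k) = 1.
R(k) = B(k−1)·f(k)/C(k) = 1/(k + 1); s_k = R·t_k = -3*factorial(k + 1).
Δs = -3*(k + 1)*factorial(k + 1), as required.
Evaluate s at k=5 and k=0: -2160 and -3; difference -2157.

Σ = -2157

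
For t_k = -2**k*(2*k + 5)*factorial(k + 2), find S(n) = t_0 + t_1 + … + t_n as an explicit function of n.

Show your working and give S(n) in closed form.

S(n) = -2*2**n*factorial(n + 3) + 2

r(k) = 2*(k + 3)*(2*k + 7)/(2*k + 5) after simplifying.
Factor: A=2*k + 6; B=1; C=k + 5/2.
Solve (2*k + 6)·f(k+1) − (1)·f(k) = k + 5/2.
Degrees (1,0,1) ⇒ d ≤ 0.
A polynomial solution: f(k) = 1/2.
So s_k = (B(k−1)f/C)·t_k = (1/(2*k + 5))·t_k = -2**k*factorial(k + 2).
Verify: -2**k*(2*k + 5)*factorial(k + 2) matches t_k.
Evaluate: s_(n+1) = -2**(n + 1)*factorial(n + 3); subtract s_(0) = -2 ⇒ S(n) = -2*2**n*factorial(n + 3) + 2.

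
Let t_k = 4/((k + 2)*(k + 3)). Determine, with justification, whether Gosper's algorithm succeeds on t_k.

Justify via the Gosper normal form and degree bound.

Yes. s_k = 2*k/(k + 2).

Compute t_(k+1)/t_k: get (k + 2)/(k + 4).
Take A(k)=k + 2, B(k)=k + 4, C(k)=1.
f must satisfy (k + 2)·f(k+1) − (k + 3)·f(k) = 1.
d = 1 from the (1,1,0) case.
Coefficient equations give f(k) = k/2.
Then R = B(k−1)f/C = k*(k + 3)/2, so s_k = R(k)·t_k = 2*k/(k + 2).
Verify: 4/(k**2 + 5*k + 6) matches t_k.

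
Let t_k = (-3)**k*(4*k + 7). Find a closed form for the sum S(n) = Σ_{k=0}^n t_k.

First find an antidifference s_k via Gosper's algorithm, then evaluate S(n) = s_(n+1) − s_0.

S(n) = 3*(-3)**n*n + 6*(-3)**n + 1

Step 1: r(k) = 3*(-4*k - 11)/(4*k + 7).
A = -3, B = 1, C = k + 7/4.
f must satisfy (-3)·f(k+1) − (1)·f(k) = k + 7/4.
Degrees (0,0,1) ⇒ d ≤ 1.
A polynomial solution: f(k) = -(k + 1)/4.
Get s_k = R·t_k = (-3)**k*(-k - 1) with R(k) = B(k−1)f(k)/C(k) = -(k + 1)/(4*k + 7).
Δs = (-3)**k*(4*k + 7), as required.
Telescope: S(n) = s_(n+1) − s_(0) = 3*(-3)**n*(n + 2) − (-1) = 3*(-3)**n*n + 6*(-3)**n + 1.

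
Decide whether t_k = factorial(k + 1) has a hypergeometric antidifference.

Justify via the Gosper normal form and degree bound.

No — key equation has no polynomial f.

Step 1: r(k) = k + 2.
Gosper form: A/B · C(k+1)/C(k) with A=k + 2, B=1, C=1.
f must satisfy (k + 2)·f(k+1) − (1)·f(k) = 1.
d = -1 from the (1,0,0) case.
Bound -1 < 0, so the key equation has no polynomial solution.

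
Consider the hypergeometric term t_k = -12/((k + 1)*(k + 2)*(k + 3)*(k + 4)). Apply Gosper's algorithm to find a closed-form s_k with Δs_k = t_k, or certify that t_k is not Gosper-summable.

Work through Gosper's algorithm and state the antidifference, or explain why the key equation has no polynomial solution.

s_k = 2*k*(-k**2 - 6*k - 11)/(3*(k + 1)*(k + 2)*(k + 3))

Ratio r(k) = (k + 1)/(k + 5).
Take A(k)=k + 1, B(k)=k + 5, C(k)=1.
f must satisfy (k + 1)·f(k+1) − (k + 4)·f(k) = 1.
From deg A=1, deg B=1, deg C=0: d=3.
Match coefficients ⇒ f(k) = k*(k**2 + 6*k + 11)/18.
So s_k = (B(k−1)f/C)·t_k = (k*(k + 4)*(k**2 + 6*k + 11)/18)·t_k = 2*k*(-k**2 - 6*k - 11)/(3*(k + 1)*(k + 2)*(k + 3)).
Δs = -12/(k**4 + 10*k**3 + 35*k**2 + 50*k + 24), as required.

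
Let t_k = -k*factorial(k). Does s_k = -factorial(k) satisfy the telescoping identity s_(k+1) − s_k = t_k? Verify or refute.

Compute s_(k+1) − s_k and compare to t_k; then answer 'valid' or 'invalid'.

valid (s_(k+1) − s_k reduces to t_k)

s_(k+1) = -factorial(k + 1)
s_(k+1) − s_k = -k*factorial(k)
(s_(k+1) − s_k) − t_k = 0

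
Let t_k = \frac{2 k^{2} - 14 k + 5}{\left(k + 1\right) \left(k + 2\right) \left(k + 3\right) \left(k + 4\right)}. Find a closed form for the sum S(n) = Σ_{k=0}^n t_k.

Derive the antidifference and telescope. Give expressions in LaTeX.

Compute t_(k+1)/t_k: get -(k + 1)*(14*k - 2*(k + 1)**2 + 9)/((k + 5)*(2*k**2 - 14*k + 5)).
So A=k + 1 and B=k + 5, with C=k**2 - 7*k + 5/2.
Need (k + 1)·f(k+1) − (k + 4)·f(k) = k**2 - 7*k + 5/2.
d = 3 from the (1,1,2) case.
A polynomial solution: f(k) = k*(k**2 - 6*k + 35)/12.
Get s_k = R·t_k = k*(k**2 - 6*k + 35)/(6*(k + 1)*(k + 2)*(k + 3)) with R(k) = B(k−1)f(k)/C(k) = k*(k + 4)*(k**2 - 6*k + 35)/(6*(2*k**2 - 14*k + 5)).
Δs = (2*k**2 - 14*k + 5)/(k**4 + 10*k**3 + 35*k**2 + 50*k + 24), as required.
Evaluate: s_(n+1) = (n**3 - 3*n**2 + 26*n + 30)/(6*(n**3 + 9*n**2 + 26*n + 24)); subtract s_(0) = 0 ⇒ S(n) = (n**3 - 3*n**2 + 26*n + 30)/(6*(n**3 + 9*n**2 + 26*n + 24)).

S(n) = \frac{n^{3} - 3 n^{2} + 26 n + 30}{6 \left(n^{3} + 9 n^{2} + 26 n + 24\right)}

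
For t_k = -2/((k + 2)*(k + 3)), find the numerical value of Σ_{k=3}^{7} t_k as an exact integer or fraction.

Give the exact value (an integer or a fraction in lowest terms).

Σ = -1/5

Compute t_(k+1)/t_k: get (k + 2)/(k + 4).
A = k + 2, B = k + 4, C = 1.
Need (k + 2)·f(k+1) − (k + 3)·f(k) = 1.
From deg A=1, deg B=1, deg C=0: d=1.
Solve for f: f(k) = k/2 (degree 1 ≤ 1).
Get s_k = R·t_k = -k/(k + 2) with R(k) = B(k−1)f(k)/C(k) = k*(k + 3)/2.
s_(k+1) − s_k = -2/(k**2 + 5*k + 6) = t_k.
Σ_(k=3)^(7) t_k = s_(8) − s_(3) = -4/5 − (-3/5) = -1/5.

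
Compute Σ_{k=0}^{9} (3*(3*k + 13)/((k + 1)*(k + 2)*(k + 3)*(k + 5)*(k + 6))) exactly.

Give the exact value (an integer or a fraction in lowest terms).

Ratio r(k) = (k + 1)*(k + 5)*(3*k + 16)/((k + 4)*(k + 7)*(3*k + 13)).
So A=k + 1 and B=k + 7, with C=k**2 + 25*k/3 + 52/3.
f must satisfy (k + 1)·f(k+1) − (k + 6)·f(k) = k**2 + 25*k/3 + 52/3.
Degrees (1,1,2) ⇒ d ≤ 5.
Solving with deg f ≤ 5: f(k) = k*(k + 3)*(k + 4)*(k**2 + 8*k + 17)/30.
So s_k = (B(k−1)f/C)·t_k = (k*(k + 3)*(k + 6)*(k**2 + 8*k + 17)/(10*(3*k + 13)))·t_k = 3*k*(k**2 + 8*k + 17)/(10*(k**3 + 8*k**2 + 17*k + 10)).
Δs = 3*(3*k + 13)/(k**5 + 17*k**4 + 107*k**3 + 307*k**2 + 396*k + 180), as required.
Sum = s_(10) − s_(0); s_(10) = 197/660, s_(0) = 0 ⇒ 197/660.

Σ = 197/660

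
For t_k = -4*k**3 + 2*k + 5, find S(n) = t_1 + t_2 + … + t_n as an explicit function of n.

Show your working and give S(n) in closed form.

S(n) = n*(-n**3 - 2*n**2 + 6)

Compute t_(k+1)/t_k: get (2*k - 4*(k + 1)**3 + 7)/(-4*k**3 + 2*k + 5).
Normal form (A,B,C) = (1, 1, k**3 - k/2 - 5/4).
Need (1)·f(k+1) − (1)·f(k) = k**3 - k/2 - 5/4.
d = 4 from the (0,0,3) case.
Solving with deg f ≤ 4: f(k) = k*(k**3 - 2*k**2 - 4)/4.
Then R = B(k−1)f/C = k*(k**3 - 2*k**2 - 4)/(4*k**3 - 2*k - 5), so s_k = R(k)·t_k = k*(-k**3 + 2*k**2 + 4).
s_(k+1) − s_k = -4*k**3 + 2*k + 5 = t_k.
Evaluate: s_(n+1) = -n**4 - 2*n**3 + 6*n + 5; subtract s_(1) = 5 ⇒ S(n) = n*(-n**3 - 2*n**2 + 6).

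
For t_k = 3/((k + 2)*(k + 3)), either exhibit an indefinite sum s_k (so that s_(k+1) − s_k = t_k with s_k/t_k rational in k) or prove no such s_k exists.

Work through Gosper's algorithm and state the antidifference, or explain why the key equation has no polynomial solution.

r(k) = (k + 2)/(k + 4) after simplifying.
Factor: A=k + 2; B=k + 4; C=1.
Key eq: (k + 2)·f(k+1) = (k + 3)·f(k) + (1).
From deg A=1, deg B=1, deg C=0: d=1.
Match coefficients ⇒ f(k) = k/2.
R(k) = B(k−1)·f(k)/C(k) = k*(k + 3)/2; s_k = R·t_k = 3*k/(2*(k + 2)).
Check: Δs_k = 3/(k**2 + 5*k + 6). ✓

s_k = 3*k/(2*(k + 2))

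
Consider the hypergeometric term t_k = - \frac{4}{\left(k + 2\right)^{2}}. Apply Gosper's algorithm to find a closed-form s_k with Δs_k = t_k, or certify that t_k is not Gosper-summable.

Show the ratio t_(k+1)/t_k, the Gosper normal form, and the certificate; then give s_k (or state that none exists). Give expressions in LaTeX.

none — t_k is not Gosper-summable

Ratio r(k) = (k + 2)**2/(k + 3)**2.
Factor: A=k**2 + 4*k + 4; B=k**2 + 6*k + 9; C=1.
Key eq: (k**2 + 4*k + 4)·f(k+1) = (k**2 + 4*k + 4)·f(k) + (1).
From deg A=2, deg B=2, deg C=0: d=0.
f = c0 ⇒ A·f(k+1) − B(k−1)·f(k) − C = -1. The system {-1 = 0} is inconsistent; no antidifference.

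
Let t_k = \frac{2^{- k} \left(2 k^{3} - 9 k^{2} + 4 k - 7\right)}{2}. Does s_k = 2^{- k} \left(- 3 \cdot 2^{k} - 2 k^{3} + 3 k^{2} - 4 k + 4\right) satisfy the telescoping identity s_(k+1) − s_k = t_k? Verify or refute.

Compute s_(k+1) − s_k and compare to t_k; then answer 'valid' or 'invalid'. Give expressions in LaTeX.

s_(k+1) = (-6*2**k - 2*k**3 - 3*k**2 - 4*k + 1)/(2*2**k)
s_(k+1) − s_k = (2*k**3 - 9*k**2 + 4*k - 7)/(2*2**k)
(s_(k+1) − s_k) − t_k = 0

Valid — Δs_k = t_k.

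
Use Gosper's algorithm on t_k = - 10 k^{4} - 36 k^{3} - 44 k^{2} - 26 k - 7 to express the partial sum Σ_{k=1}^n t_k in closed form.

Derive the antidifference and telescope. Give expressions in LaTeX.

r(k) = (10*k**4 + 76*k**3 + 212*k**2 + 262*k + 123)/(10*k**4 + 36*k**3 + 44*k**2 + 26*k + 7) after simplifying.
So A=1 and B=1, with C=k**4 + 18*k**3/5 + 22*k**2/5 + 13*k/5 + 7/10.
Set up (1)·f(k+1) − (1)·f(k) − (k**4 + 18*k**3/5 + 22*k**2/5 + 13*k/5 + 7/10) = 0.
Degrees (0,0,4) ⇒ d ≤ 5.
Match coefficients ⇒ f(k) = k*(2*k**4 + 4*k**3 + 1)/10.
R(k) = B(k−1)·f(k)/C(k) = k*(2*k**4 + 4*k**3 + 1)/(10*k**4 + 36*k**3 + 44*k**2 + 26*k + 7); s_k = R·t_k = -2*k**5 - 4*k**4 - k.
Check: Δs_k = -10*k**4 - 36*k**3 - 44*k**2 - 26*k - 7. ✓
Telescope: S(n) = s_(n+1) − s_(1) = -2*n**5 - 14*n**4 - 36*n**3 - 44*n**2 - 27*n - 7 − (-7) = n*(-2*n**4 - 14*n**3 - 36*n**2 - 44*n - 27).

S(n) = n \left(- 2 n^{4} - 14 n^{3} - 36 n^{2} - 44 n - 27\right)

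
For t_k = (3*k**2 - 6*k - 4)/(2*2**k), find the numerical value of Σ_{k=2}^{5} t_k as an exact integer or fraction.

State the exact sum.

Σ = 69/64

Ratio r(k) = (3*k**2 - 7)/(2*(3*k**2 - 6*k - 4)).
Factor: A=1/2; B=1; C=k**2 - 2*k - 4/3.
Solve (1/2)·f(k+1) − (1)·f(k) = k**2 - 2*k - 4/3.
Bound: deg f ≤ 2.
Match coefficients ⇒ f(k) = -2*(3*k**2 - 1)/3.
Then R = B(k−1)f/C = -2*(3*k**2 - 1)/(3*k**2 - 6*k - 4), so s_k = R(k)·t_k = (1 - 3*k**2)/2**k.
Verify: (3*k**2 - 6*k - 4)/(2*2**k) matches t_k.
Sum = s_(6) − s_(2); s_(6) = -107/64, s_(2) = -11/4 ⇒ 69/64.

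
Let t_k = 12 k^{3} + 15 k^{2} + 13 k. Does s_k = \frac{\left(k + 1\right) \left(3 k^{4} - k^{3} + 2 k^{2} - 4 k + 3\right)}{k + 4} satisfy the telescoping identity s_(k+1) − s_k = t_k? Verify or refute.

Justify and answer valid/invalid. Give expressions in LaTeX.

Invalid: residual \frac{3 \left(- 9 k^{4} - 64 k^{3} - 71 k^{2} - 56 k + 3\right)}{k^{2} + 9 k + 20} ≠ 0.

s_(k+1) = (3*k**5 + 17*k**4 + 39*k**3 + 43*k**2 + 21*k + 6)/(k + 5)
s_(k+1) − s_k = (12*k**5 + 96*k**4 + 196*k**3 + 204*k**2 + 92*k + 9)/(k**2 + 9*k + 20)
(s_(k+1) − s_k) − t_k = 3*(-9*k**4 - 64*k**3 - 71*k**2 - 56*k + 3)/(k**2 + 9*k + 20)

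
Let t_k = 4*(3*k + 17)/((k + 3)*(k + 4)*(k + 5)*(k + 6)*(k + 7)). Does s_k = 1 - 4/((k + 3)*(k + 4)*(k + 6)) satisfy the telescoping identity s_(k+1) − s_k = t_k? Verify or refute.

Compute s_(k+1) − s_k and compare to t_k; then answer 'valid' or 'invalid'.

s_(k+1) = 1 - 4/((k + 4)*(k + 5)*(k + 7))
s_(k+1) − s_k = 4*(3*k + 17)/(k**5 + 25*k**4 + 245*k**3 + 1175*k**2 + 2754*k + 2520)
(s_(k+1) − s_k) − t_k = 0

valid (s_(k+1) − s_k reduces to t_k)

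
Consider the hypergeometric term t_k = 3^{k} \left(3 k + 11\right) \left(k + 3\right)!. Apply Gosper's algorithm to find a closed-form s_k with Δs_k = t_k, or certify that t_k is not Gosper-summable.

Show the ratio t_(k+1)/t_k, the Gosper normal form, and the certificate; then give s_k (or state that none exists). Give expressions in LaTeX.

Step 1: r(k) = 3*(k + 4)*(3*k + 14)/(3*k + 11).
Factor: A=3*k + 12; B=1; C=k + 11/3.
f must satisfy (3*k + 12)·f(k+1) − (1)·f(k) = k + 11/3.
Bound: deg f ≤ 0.
Solving with deg f ≤ 0: f(k) = 1/3.
So s_k = (B(k−1)f/C)·t_k = (1/(3*k + 11))·t_k = 3**k*factorial(k + 3).
Verify: 3**k*(3*k + 11)*factorial(k + 3) matches t_k.

s_k = 3^{k} \left(k + 3\right)!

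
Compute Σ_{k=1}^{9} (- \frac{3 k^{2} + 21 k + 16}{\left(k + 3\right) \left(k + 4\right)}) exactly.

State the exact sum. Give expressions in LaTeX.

Σ = -306/13

Compute t_(k+1)/t_k: get (k + 3)*(21*k + 3*(k + 1)**2 + 37)/((k + 5)*(3*k**2 + 21*k + 16)).
So A=k + 3 and B=k + 5, with C=k**2 + 7*k + 16/3.
Solve (k + 3)·f(k+1) − (k + 4)·f(k) = k**2 + 7*k + 16/3.
d = 2 from the (1,1,2) case.
Match coefficients ⇒ f(k) = k*(9*k + 7)/9.
Then R = B(k−1)f/C = k*(k + 4)*(9*k + 7)/(3*(3*k**2 + 21*k + 16)), so s_k = R(k)·t_k = k*(-9*k - 7)/(3*(k + 3)).
Δs = (-3*k**2 - 21*k - 16)/(k**2 + 7*k + 12), as required.
Σ_(k=1)^(9) t_k = s_(10) − s_(1) = -970/39 − (-4/3) = -306/13.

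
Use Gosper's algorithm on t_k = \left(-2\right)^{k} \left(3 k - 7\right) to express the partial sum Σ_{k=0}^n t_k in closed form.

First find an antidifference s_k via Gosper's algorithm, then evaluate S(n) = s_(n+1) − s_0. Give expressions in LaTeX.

The ratio is 2*(4 - 3*k)/(3*k - 7).
Factor: A=-2; B=1; C=k - 7/3.
f must satisfy (-2)·f(k+1) − (1)·f(k) = k - 7/3.
From deg A=0, deg B=0, deg C=1: d=1.
Match coefficients ⇒ f(k) = -(k - 3)/3.
Then R = B(k−1)f/C = -(k - 3)/(3*k - 7), so s_k = R(k)·t_k = (-2)**k*(3 - k).
Verify: (-2)**k*(3*k - 7) matches t_k.
Evaluate: s_(n+1) = (-2)**(n + 1)*(2 - n); subtract s_(0) = 3 ⇒ S(n) = 2*(-2)**n*n - 4*(-2)**n - 3.

S(n) = 2 \left(-2\right)^{n} n - 4 \left(-2\right)^{n} - 3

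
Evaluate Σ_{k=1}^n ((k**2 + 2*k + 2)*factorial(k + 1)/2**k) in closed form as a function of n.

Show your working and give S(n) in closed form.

S(n) = (-2**(n + 2) + n**3*factorial(n) + 5*n**2*factorial(n) + 8*n*factorial(n) + 4*factorial(n))/2**n

Compute t_(k+1)/t_k: get (k + 2)*(2*k + (k + 1)**2 + 4)/(2*(k**2 + 2*k + 2)).
Take A(k)=k/2 + 1, B(k)=1, C(k)=k**2 + 2*k + 2.
f must satisfy (k/2 + 1)·f(k+1) − (1)·f(k) = k**2 + 2*k + 2.
From deg A=1, deg B=0, deg C=2: d=1.
A polynomial solution: f(k) = 2*(k + 1).
So s_k = (B(k−1)f/C)·t_k = (2*(k + 1)/(k**2 + 2*k + 2))·t_k = 2**(1 - k)*(k + 1)*factorial(k + 1).
s_(k+1) − s_k = (k**2 + 2*k + 2)*factorial(k + 1)/2**k = t_k.
Telescope: S(n) = s_(n+1) − s_(1) = (n + 2)*factorial(n + 2)/2**n − (4) = (-2**(n + 2) + n**3*factorial(n) + 5*n**2*factorial(n) + 8*n*factorial(n) + 4*factorial(n))/2**n.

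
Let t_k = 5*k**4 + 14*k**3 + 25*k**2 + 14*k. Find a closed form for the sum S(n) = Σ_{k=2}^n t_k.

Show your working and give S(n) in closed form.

The ratio is (5*k**4 + 34*k**3 + 97*k**2 + 126*k + 58)/(k*(5*k**3 + 14*k**2 + 25*k + 14)).
Normal form (A,B,C) = (1, 1, k**4 + 14*k**3/5 + 5*k**2 + 14*k/5).
Key eq: (1)·f(k+1) = (1)·f(k) + (k**4 + 14*k**3/5 + 5*k**2 + 14*k/5).
Bound: deg f ≤ 5.
Solve for f: f(k) = k*(k - 1)*(k**3 + 2*k**2 + 5*k + 3)/5 (degree 5 ≤ 5).
So s_k = (B(k−1)f/C)·t_k = ((k - 1)*(k**3 + 2*k**2 + 5*k + 3)/(5*k**3 + 14*k**2 + 25*k + 14))·t_k = k*(k**4 + k**3 + 3*k**2 - 2*k - 3).
Δs = k*(5*k**3 + 14*k**2 + 25*k + 14), as required.
Telescope: S(n) = s_(n+1) − s_(2) = n*(n**4 + 6*n**3 + 17*n**2 + 23*n + 11) − (58) = n**5 + 6*n**4 + 17*n**3 + 23*n**2 + 11*n - 58.

S(n) = n**5 + 6*n**4 + 17*n**3 + 23*n**2 + 11*n - 58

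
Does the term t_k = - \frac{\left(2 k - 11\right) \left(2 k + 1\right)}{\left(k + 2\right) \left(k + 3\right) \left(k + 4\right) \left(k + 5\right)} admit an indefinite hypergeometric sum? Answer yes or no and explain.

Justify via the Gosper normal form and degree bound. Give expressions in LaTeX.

t_(k+1)/t_k = (k + 2)*(2*k - 9)*(2*k + 3)/((k + 6)*(2*k - 11)*(2*k + 1)).
A = k + 2, B = k + 6, C = k**2 - 5*k - 11/4.
Key eq: (k + 2)·f(k+1) = (k + 5)·f(k) + (k**2 - 5*k - 11/4).
From deg A=1, deg B=1, deg C=2: d=3.
Solve for f: f(k) = -k*(k**2 + 105*k + 26)/96 (degree 3 ≤ 3).
R(k) = B(k−1)·f(k)/C(k) = -k*(k + 5)*(k**2 + 105*k + 26)/(24*(2*k - 11)*(2*k + 1)); s_k = R·t_k = k*(k**2 + 105*k + 26)/(24*(k**3 + 9*k**2 + 26*k + 24)).
Verify: (-4*k**2 + 20*k + 11)/(k**4 + 14*k**3 + 71*k**2 + 154*k + 120) matches t_k.

Yes. s_k = \frac{k \left(k^{2} + 105 k + 26\right)}{24 \left(k^{3} + 9 k^{2} + 26 k + 24\right)}.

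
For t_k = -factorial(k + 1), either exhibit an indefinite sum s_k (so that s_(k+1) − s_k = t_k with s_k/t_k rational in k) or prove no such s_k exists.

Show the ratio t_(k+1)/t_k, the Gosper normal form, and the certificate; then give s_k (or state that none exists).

r(k) = k + 2 after simplifying.
Factor: A=k + 2; B=1; C=1.
Key eq: (k + 2)·f(k+1) = (1)·f(k) + (1).
Degrees (1,0,0) ⇒ d ≤ -1.
Negative degree bound (-1): no f exists, t_k not Gosper-summable.

not Gosper-summable; s_k does not exist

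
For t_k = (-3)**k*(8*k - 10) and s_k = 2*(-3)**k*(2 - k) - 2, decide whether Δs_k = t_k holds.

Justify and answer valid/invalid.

valid (s_(k+1) − s_k reduces to t_k)

s_(k+1) = 2*(-3)**(k + 1)*(1 - k) - 2
s_(k+1) − s_k = (-3)**k*(8*k - 10)
(s_(k+1) − s_k) − t_k = 0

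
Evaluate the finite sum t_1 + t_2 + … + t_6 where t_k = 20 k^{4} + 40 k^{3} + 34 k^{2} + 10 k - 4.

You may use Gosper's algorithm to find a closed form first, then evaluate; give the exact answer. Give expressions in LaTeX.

The ratio is (10*k**4 + 60*k**3 + 137*k**2 + 139*k + 50)/(10*k**4 + 20*k**3 + 17*k**2 + 5*k - 2).
Factor: A=1; B=1; C=k**4 + 2*k**3 + 17*k**2/10 + k/2 - 1/5.
Solve (1)·f(k+1) − (1)·f(k) = k**4 + 2*k**3 + 17*k**2/10 + k/2 - 1/5.
Bound: deg f ≤ 5.
Solving with deg f ≤ 5: f(k) = k*(k + 1)*(2*k**3 - 2*k**2 + k - 2)/10.
R(k) = B(k−1)·f(k)/C(k) = k*(2*k**3 - 2*k**2 + k - 2)/(10*k**3 + 10*k**2 + 7*k - 2); s_k = R·t_k = 2*k*(2*k**4 - k**2 - k - 2).
Δs = 20*k**4 + 40*k**3 + 34*k**2 + 10*k - 4, as required.
Σ_(k=1)^(6) t_k = s_(7) − s_(1) = 66416 − (-4) = 66420.

Σ = 66420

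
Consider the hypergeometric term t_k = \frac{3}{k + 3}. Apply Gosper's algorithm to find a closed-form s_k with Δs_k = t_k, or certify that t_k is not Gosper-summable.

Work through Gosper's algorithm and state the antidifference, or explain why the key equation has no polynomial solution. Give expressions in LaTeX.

not Gosper-summable; s_k does not exist

t_(k+1)/t_k = (k + 3)/(k + 4).
Factor: A=k + 3; B=k + 4; C=1.
f must satisfy (k + 3)·f(k+1) − (k + 3)·f(k) = 1.
deg f ≤ 0 (via 1,1,0).
Put f(k) = c0: A·f(k+1) − B(k−1)·f(k) − C = -1; need -1 = 0 — inconsistent ⇒ no f, not summable.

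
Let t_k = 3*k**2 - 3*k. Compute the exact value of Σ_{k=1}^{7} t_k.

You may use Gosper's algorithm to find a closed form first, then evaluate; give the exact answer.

Σ = 336

The ratio is (k + 1)/(k - 1).
So A=1 and B=1, with C=k**2 - k.
Set up (1)·f(k+1) − (1)·f(k) − (k**2 - k) = 0.
deg f ≤ 3 (via 0,0,2).
A polynomial solution: f(k) = k*(k - 2)*(k - 1)/3.
R(k) = B(k−1)·f(k)/C(k) = (k - 2)/3; s_k = R·t_k = k*(k**2 - 3*k + 2).
Δs = 3*k*(k - 1), as required.
Sum = s_(8) − s_(1); s_(8) = 336, s_(1) = 0 ⇒ 336.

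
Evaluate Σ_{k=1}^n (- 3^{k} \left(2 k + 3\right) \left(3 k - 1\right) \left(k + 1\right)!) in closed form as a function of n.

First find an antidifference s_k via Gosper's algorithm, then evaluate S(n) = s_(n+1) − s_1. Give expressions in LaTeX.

The ratio is 3*(k + 2)*(2*k + 5)*(3*k + 2)/((2*k + 3)*(3*k - 1)).
Normal form (A,B,C) = (3*k + 6, 1, k**2 + 7*k/6 - 1/2).
Key eq: (3*k + 6)·f(k+1) = (1)·f(k) + (k**2 + 7*k/6 - 1/2).
From deg A=1, deg B=0, deg C=2: d=1.
Solve for f: f(k) = (2*k - 3)/6 (degree 1 ≤ 1).
R(k) = B(k−1)·f(k)/C(k) = (2*k - 3)/((2*k + 3)*(3*k - 1)); s_k = R·t_k = -3**k*(2*k - 3)*factorial(k + 1).
Δs = -3**k*(2*k + 3)*(3*k - 1)*factorial(k + 1), as required.
s_(n+1) = -3**(n + 1)*(2*n - 1)*factorial(n + 2) and s_(1) = 6, so S(n) = -6*3**n*n*factorial(n + 2) + 3*3**n*factorial(n + 2) - 6.

S(n) = - 6 \cdot 3^{n} n \left(n + 2\right)! + 3 \cdot 3^{n} \left(n + 2\right)! - 6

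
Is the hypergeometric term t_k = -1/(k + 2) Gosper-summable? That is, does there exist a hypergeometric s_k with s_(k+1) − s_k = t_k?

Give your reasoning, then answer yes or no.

Compute t_(k+1)/t_k: get (k + 2)/(k + 3).
Factor: A=k + 2; B=k + 3; C=1.
Set up (k + 2)·f(k+1) − (k + 2)·f(k) − (1) = 0.
From deg A=1, deg B=1, deg C=0: d=0.
Put f(k) = c0: A·f(k+1) − B(k−1)·f(k) − C = -1; need -1 = 0 — inconsistent ⇒ no f, not summable.

No; the coefficient equations for f are inconsistent.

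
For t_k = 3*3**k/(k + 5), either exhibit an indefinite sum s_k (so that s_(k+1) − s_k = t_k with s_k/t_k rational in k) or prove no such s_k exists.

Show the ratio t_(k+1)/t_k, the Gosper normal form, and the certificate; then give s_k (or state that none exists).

The ratio is 3*(k + 5)/(k + 6).
So A=3*k + 15 and B=k + 6, with C=1.
Key eq: (3*k + 15)·f(k+1) = (k + 5)·f(k) + (1).
From deg A=1, deg B=1, deg C=0: d=-1.
d = -1 < 0 ⇒ no nonzero polynomial f; not summable.

not Gosper-summable; s_k does not exist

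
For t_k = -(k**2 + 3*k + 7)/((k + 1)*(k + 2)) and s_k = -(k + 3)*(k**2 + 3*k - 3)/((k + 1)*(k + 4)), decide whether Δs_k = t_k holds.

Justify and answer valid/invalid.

s_(k+1) = -(k + 4)*(3*k + (k + 1)**2)/((k + 2)*(k + 5))
s_(k+1) − s_k = (-k**4 - 12*k**3 - 52*k**2 - 107*k - 106)/(k**4 + 12*k**3 + 49*k**2 + 78*k + 40)
(s_(k+1) − s_k) − t_k = 2*(k**2 + 8*k + 17)/(k**4 + 12*k**3 + 49*k**2 + 78*k + 40)

Invalid: residual 2*(k**2 + 8*k + 17)/(k**4 + 12*k**3 + 49*k**2 + 78*k + 40) ≠ 0.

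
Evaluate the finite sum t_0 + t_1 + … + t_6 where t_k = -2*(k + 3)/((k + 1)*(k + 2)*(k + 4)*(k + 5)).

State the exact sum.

Compute t_(k+1)/t_k: get (k + 1)*(k + 4)**2/((k + 3)**2*(k + 6)).
So A=k + 1 and B=k + 6, with C=k**2 + 6*k + 9.
Need (k + 1)·f(k+1) − (k + 5)·f(k) = k**2 + 6*k + 9.
deg f ≤ 4 (via 1,1,2).
Coefficient equations give f(k) = k*(k + 2)*(k + 3)*(k + 5)/8.
Get s_k = R·t_k = k*(-k - 5)/(4*(k**2 + 5*k + 4)) with R(k) = B(k−1)f(k)/C(k) = k*(k + 2)*(k + 5)**2/(8*(k + 3)).
s_(k+1) − s_k = 2*(-k - 3)/(k**4 + 12*k**3 + 49*k**2 + 78*k + 40) = t_k.
Σ_(k=0)^(6) t_k = s_(7) − s_(0) = -21/88 − (0) = -21/88.

Σ = -21/88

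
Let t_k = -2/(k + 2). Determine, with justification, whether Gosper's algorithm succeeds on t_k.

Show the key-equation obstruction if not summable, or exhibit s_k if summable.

The ratio is (k + 2)/(k + 3).
Take A(k)=k + 2, B(k)=k + 3, C(k)=1.
Solve (k + 2)·f(k+1) − (k + 2)·f(k) = 1.
Bound: deg f ≤ 0.
Generic f = c0 gives residual -1; -1 = 0 cannot hold, so t_k is not Gosper-summable.

No — the linear system for f has no solution.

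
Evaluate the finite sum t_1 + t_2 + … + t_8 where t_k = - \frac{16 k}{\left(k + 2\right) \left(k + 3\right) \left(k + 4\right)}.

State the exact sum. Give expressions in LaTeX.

Σ = -16/11

Ratio r(k) = (k + 1)*(k + 2)/(k*(k + 5)).
So A=k + 2 and B=k + 5, with C=k.
Key eq: (k + 2)·f(k+1) = (k + 4)·f(k) + (k).
Bound: deg f ≤ 2.
Coefficient equations give f(k) = k*(k - 1)/6.
R(k) = B(k−1)·f(k)/C(k) = (k - 1)*(k + 4)/6; s_k = R·t_k = 8*k*(1 - k)/(3*(k + 2)*(k + 3)).
s_(k+1) − s_k = -16*k/(k**3 + 9*k**2 + 26*k + 24) = t_k.
Telescoping: Σ = s_(9) − s_(1) = -16/11 − (0) = -16/11.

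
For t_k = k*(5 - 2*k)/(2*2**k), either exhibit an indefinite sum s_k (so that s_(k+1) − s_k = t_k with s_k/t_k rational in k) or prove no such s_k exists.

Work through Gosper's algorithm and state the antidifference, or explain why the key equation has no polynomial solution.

t_(k+1)/t_k = (k + 1)*(2*k - 3)/(2*k*(2*k - 5)).
Gosper form: A/B · C(k+1)/C(k) with A=1/2, B=1, C=k**2 - 5*k/2.
Set up (1/2)·f(k+1) − (1)·f(k) − (k**2 - 5*k/2) = 0.
Degrees (0,0,2) ⇒ d ≤ 2.
Solve for f: f(k) = -2*k**2 + k - 1 (degree 2 ≤ 2).
So s_k = (B(k−1)f/C)·t_k = (-2*(2*k**2 - k + 1)/(k*(2*k - 5)))·t_k = (2*k**2 - k + 1)/2**k.
Verify: k*(5 - 2*k)/(2*2**k) matches t_k.

s_k = (2*k**2 - k + 1)/2**k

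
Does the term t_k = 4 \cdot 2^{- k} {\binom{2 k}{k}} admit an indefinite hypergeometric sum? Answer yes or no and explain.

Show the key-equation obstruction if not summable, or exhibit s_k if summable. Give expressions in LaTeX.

No — t_k has no hypergeometric antidifference.

Compute t_(k+1)/t_k: get (2*k + 1)/(k + 1).
Gosper form: A/B · C(k+1)/C(k) with A=2*k + 1, B=k + 1, C=1.
Solve (2*k + 1)·f(k+1) − (k)·f(k) = 1.
Bound: deg f ≤ -1.
Negative degree bound (-1): no f exists, t_k not Gosper-summable.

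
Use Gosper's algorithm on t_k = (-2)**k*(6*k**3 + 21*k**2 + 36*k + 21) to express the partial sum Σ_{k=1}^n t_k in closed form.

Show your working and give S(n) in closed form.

r(k) = 2*(-2*k**3 - 13*k**2 - 32*k - 28)/(2*k**3 + 7*k**2 + 12*k + 7) after simplifying.
So A=-2 and B=1, with C=k**3 + 7*k**2/2 + 6*k + 7/2.
f must satisfy (-2)·f(k+1) − (1)·f(k) = k**3 + 7*k**2/2 + 6*k + 7/2.
From deg A=0, deg B=0, deg C=3: d=3.
Coefficient equations give f(k) = -(2*k**3 + 3*k**2 + 4*k + 1)/6.
Then R = B(k−1)f/C = -(2*k**3 + 3*k**2 + 4*k + 1)/(3*(k + 1)*(2*k**2 + 5*k + 7)), so s_k = R(k)·t_k = (-2)**k*(-2*k**3 - 3*k**2 - 4*k - 1).
Check: Δs_k = (-2)**k*(6*k**3 + 21*k**2 + 36*k + 21). ✓
Evaluate: s_(n+1) = 2*(-2)**n*(2*n**3 + 9*n**2 + 16*n + 10); subtract s_(1) = 20 ⇒ S(n) = 4*(-2)**n*n**3 + 18*(-2)**n*n**2 + 32*(-2)**n*n + 20*(-2)**n - 20.

S(n) = 4*(-2)**n*n**3 + 18*(-2)**n*n**2 + 32*(-2)**n*n + 20*(-2)**n - 20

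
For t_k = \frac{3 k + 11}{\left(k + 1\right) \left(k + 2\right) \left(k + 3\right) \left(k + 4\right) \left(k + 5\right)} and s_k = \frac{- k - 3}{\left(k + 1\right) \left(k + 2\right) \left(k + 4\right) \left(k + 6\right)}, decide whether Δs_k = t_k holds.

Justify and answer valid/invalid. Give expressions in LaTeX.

s_(k+1) = (-k - 4)/((k + 2)*(k + 3)*(k + 5)*(k + 7))
s_(k+1) − s_k = (-(k + 1)*(k + 4)**2*(k + 6) + (k + 3)**2*(k + 5)*(k + 7))/((k + 1)*(k + 2)*(k + 3)*(k + 4)*(k + 5)*(k + 6)*(k + 7))
(s_(k+1) − s_k) − t_k = 3*(-4*k**2 - 37*k - 81)/(k**7 + 28*k**6 + 322*k**5 + 1960*k**4 + 6769*k**3 + 13132*k**2 + 13068*k + 5040)

Invalid: residual \frac{3 \left(- 4 k^{2} - 37 k - 81\right)}{k^{7} + 28 k^{6} + 322 k^{5} + 1960 k^{4} + 6769 k^{3} + 13132 k^{2} + 13068 k + 5040} ≠ 0.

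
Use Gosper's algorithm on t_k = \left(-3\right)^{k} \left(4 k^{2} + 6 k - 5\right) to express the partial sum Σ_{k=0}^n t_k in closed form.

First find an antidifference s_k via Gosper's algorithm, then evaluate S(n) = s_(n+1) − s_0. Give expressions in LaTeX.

S(n) = 3 \left(-3\right)^{n} n^{2} + 6 \left(-3\right)^{n} n - 3 \left(-3\right)^{n} - 2

r(k) = 3*(-4*k**2 - 14*k - 5)/(4*k**2 + 6*k - 5) after simplifying.
So A=-3 and B=1, with C=k**2 + 3*k/2 - 5/4.
Set up (-3)·f(k+1) − (1)·f(k) − (k**2 + 3*k/2 - 5/4) = 0.
d = 2 from the (0,0,2) case.
Solving with deg f ≤ 2: f(k) = -(k**2 - 2)/4.
Then R = B(k−1)f/C = -(k**2 - 2)/(4*k**2 + 6*k - 5), so s_k = R(k)·t_k = (-3)**k*(2 - k**2).
Verify: (-3)**k*(4*k**2 + 6*k - 5) matches t_k.
Evaluate: s_(n+1) = (-3)**(n + 1)*(-n**2 - 2*n + 1); subtract s_(0) = 2 ⇒ S(n) = 3*(-3)**n*n**2 + 6*(-3)**n*n - 3*(-3)**n - 2.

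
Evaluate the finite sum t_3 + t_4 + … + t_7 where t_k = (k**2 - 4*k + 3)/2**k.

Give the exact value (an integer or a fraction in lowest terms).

r(k) = k*(k - 2)/(2*(k**2 - 4*k + 3)) after simplifying.
A = 1/2, B = 1, C = k**2 - 4*k + 3.
f must satisfy (1/2)·f(k+1) − (1)·f(k) = k**2 - 4*k + 3.
Degrees (0,0,2) ⇒ d ≤ 2.
Coefficient equations give f(k) = -2*(k**2 - 2*k + 2).
So s_k = (B(k−1)f/C)·t_k = (-2*(k**2 - 2*k + 2)/((k - 3)*(k - 1)))·t_k = 2**(1 - k)*(-k**2 + 2*k - 2).
Verify: (k**2 - 4*k + 3)/2**k matches t_k.
Sum = s_(8) − s_(3); s_(8) = -25/64, s_(3) = -5/4 ⇒ 55/64.

Σ = 55/64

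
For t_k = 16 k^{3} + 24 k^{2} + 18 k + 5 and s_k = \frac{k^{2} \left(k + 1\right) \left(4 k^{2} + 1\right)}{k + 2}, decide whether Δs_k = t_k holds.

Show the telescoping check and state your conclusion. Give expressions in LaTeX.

s_(k+1) = (k + 1)**2*(k + 2)*(4*(k + 1)**2 + 1)/(k + 3)
s_(k+1) − s_k = 2*(8*k**5 + 46*k**4 + 89*k**3 + 87*k**2 + 46*k + 10)/(k**2 + 5*k + 6)
(s_(k+1) − s_k) − t_k = (-12*k**4 - 56*k**3 - 65*k**2 - 41*k - 10)/(k**2 + 5*k + 6)

Invalid: residual \frac{- 12 k^{4} - 56 k^{3} - 65 k^{2} - 41 k - 10}{k^{2} + 5 k + 6} ≠ 0.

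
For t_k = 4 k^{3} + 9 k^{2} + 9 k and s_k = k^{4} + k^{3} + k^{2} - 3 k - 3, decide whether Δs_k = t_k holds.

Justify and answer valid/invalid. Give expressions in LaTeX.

s_(k+1) = k**4 + 5*k**3 + 10*k**2 + 6*k - 3
s_(k+1) − s_k = k*(4*k**2 + 9*k + 9)
(s_(k+1) − s_k) − t_k = 0

valid (s_(k+1) − s_k reduces to t_k)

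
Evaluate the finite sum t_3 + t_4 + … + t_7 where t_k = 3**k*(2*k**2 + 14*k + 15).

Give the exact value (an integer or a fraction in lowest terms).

Σ = 629289

r(k) = 3*(2*k**2 + 18*k + 31)/(2*k**2 + 14*k + 15) after simplifying.
Factor: A=3; B=1; C=k**2 + 7*k + 15/2.
Solve (3)·f(k+1) − (1)·f(k) = k**2 + 7*k + 15/2.
Bound: deg f ≤ 2.
Solving with deg f ≤ 2: f(k) = k*(k + 4)/2.
Then R = B(k−1)f/C = k*(k + 4)/(2*k**2 + 14*k + 15), so s_k = R(k)·t_k = 3**k*k*(k + 4).
Δs = 3**k*(2*k**2 + 14*k + 15), as required.
Evaluate s at k=8 and k=3: 629856 and 567; difference 629289.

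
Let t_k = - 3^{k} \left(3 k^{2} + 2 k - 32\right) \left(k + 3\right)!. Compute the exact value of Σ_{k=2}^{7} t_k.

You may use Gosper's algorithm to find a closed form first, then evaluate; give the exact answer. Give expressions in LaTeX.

Σ = -1047576501360

Step 1: r(k) = 3*(3*k**3 + 20*k**2 + 5*k - 108)/(3*k**2 + 2*k - 32).
Take A(k)=3*k + 12, B(k)=1, C(k)=k**2 + 2*k/3 - 32/3.
Solve (3*k + 12)·f(k+1) − (1)·f(k) = k**2 + 2*k/3 - 32/3.
Bound: deg f ≤ 1.
Match coefficients ⇒ f(k) = (k - 4)/3.
Certificate R = B(k−1)f/C = (k - 4)/(3*k**2 + 2*k - 32) gives s_k = -3**k*(k - 4)*factorial(k + 3).
Verify: -3**k*(3*k**2 + 2*k - 32)*factorial(k + 3) matches t_k.
Telescoping: Σ = s_(8) − s_(2) = -1047576499200 − (2160) = -1047576501360.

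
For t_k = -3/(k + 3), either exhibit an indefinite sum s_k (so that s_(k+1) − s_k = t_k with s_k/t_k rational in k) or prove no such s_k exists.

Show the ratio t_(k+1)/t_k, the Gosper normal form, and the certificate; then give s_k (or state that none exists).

Ratio r(k) = (k + 3)/(k + 4).
A = k + 3, B = k + 4, C = 1.
Key eq: (k + 3)·f(k+1) = (k + 3)·f(k) + (1).
d = 0 from the (1,1,0) case.
Generic f = c0 gives residual -1; -1 = 0 cannot hold, so t_k is not Gosper-summable.

none (Gosper's algorithm certifies no s_k)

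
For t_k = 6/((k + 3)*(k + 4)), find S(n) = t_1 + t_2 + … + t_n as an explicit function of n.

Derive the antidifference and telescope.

S(n) = 3*n/(2*(n + 4))

Ratio r(k) = (k + 3)/(k + 5).
Take A(k)=k + 3, B(k)=k + 5, C(k)=1.
Solve (k + 3)·f(k+1) − (k + 4)·f(k) = 1.
From deg A=1, deg B=1, deg C=0: d=1.
Solve for f: f(k) = k/3 (degree 1 ≤ 1).
Then R = B(k−1)f/C = k*(k + 4)/3, so s_k = R(k)·t_k = 2*k/(k + 3).
Δs = 6/(k**2 + 7*k + 12), as required.
Telescope: S(n) = s_(n+1) − s_(1) = 2*(n + 1)/(n + 4) − (1/2) = 3*n/(2*(n + 4)).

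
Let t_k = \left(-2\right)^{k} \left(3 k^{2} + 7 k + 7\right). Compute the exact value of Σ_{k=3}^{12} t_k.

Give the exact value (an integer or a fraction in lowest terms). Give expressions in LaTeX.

Compute t_(k+1)/t_k: get 2*(-3*k**2 - 13*k - 17)/(3*k**2 + 7*k + 7).
So A=-2 and B=1, with C=k**2 + 7*k/3 + 7/3.
Set up (-2)·f(k+1) − (1)·f(k) − (k**2 + 7*k/3 + 7/3) = 0.
d = 2 from the (0,0,2) case.
Solving with deg f ≤ 2: f(k) = -(k**2 + k + 1)/3.
Certificate R = B(k−1)f/C = -(k**2 + k + 1)/(3*k**2 + 7*k + 7) gives s_k = (-2)**k*(-k**2 - k - 1).
Check: Δs_k = (-2)**k*(3*k**2 + 7*k + 7). ✓
Σ_(k=3)^(12) t_k = s_(13) − s_(3) = 1499136 − (104) = 1499032.

Σ = 1499032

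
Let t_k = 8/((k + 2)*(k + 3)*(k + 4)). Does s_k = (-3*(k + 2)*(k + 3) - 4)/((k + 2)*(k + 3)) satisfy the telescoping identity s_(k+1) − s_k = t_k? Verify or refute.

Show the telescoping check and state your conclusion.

s_(k+1) = (-3*(k + 3)*(k + 4) - 4)/((k + 3)*(k + 4))
s_(k+1) − s_k = 8/(k**3 + 9*k**2 + 26*k + 24)
(s_(k+1) − s_k) − t_k = 0

valid; difference matches t_k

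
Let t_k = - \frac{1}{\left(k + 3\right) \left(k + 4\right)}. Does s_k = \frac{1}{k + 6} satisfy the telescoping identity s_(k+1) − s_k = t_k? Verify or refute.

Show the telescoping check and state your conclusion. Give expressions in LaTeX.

Invalid: residual \frac{6 \left(k + 5\right)}{k^{4} + 20 k^{3} + 145 k^{2} + 450 k + 504} ≠ 0.

s_(k+1) = 1/(k + 7)
s_(k+1) − s_k = -1/((k + 6)*(k + 7))
(s_(k+1) − s_k) − t_k = 6*(k + 5)/(k**4 + 20*k**3 + 145*k**2 + 450*k + 504)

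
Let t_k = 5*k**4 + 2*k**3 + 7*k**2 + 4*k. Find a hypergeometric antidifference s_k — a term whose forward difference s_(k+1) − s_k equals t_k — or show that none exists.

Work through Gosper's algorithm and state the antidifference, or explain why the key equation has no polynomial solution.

s_k = k*(k**4 - 2*k**3 + 3*k**2 - k - 1)

Step 1: r(k) = (5*k**4 + 22*k**3 + 43*k**2 + 44*k + 18)/(k*(5*k**3 + 2*k**2 + 7*k + 4)).
Gosper form: A/B · C(k+1)/C(k) with A=1, B=1, C=k**4 + 2*k**3/5 + 7*k**2/5 + 4*k/5.
Set up (1)·f(k+1) − (1)·f(k) − (k**4 + 2*k**3/5 + 7*k**2/5 + 4*k/5) = 0.
Degrees (0,0,4) ⇒ d ≤ 5.
Coefficient equations give f(k) = k*(k - 1)*(k**3 - k**2 + 2*k + 1)/5.
Certificate R = B(k−1)f/C = (k - 1)*(k**3 - k**2 + 2*k + 1)/(5*k**3 + 2*k**2 + 7*k + 4) gives s_k = k*(k**4 - 2*k**3 + 3*k**2 - k - 1).
Δs = k*(5*k**3 + 2*k**2 + 7*k + 4), as required.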